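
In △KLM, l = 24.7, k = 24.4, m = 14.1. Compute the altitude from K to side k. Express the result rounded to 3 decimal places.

13.586

Semiperimeter s = (24.4 + 24.7 + 14.1)/2 = 31.6.
Heron's formula: area = √(31.6·7.2·6.9·17.5) ≈ 165.75.
The altitude from K has length 2·area/k ≈ 13.586.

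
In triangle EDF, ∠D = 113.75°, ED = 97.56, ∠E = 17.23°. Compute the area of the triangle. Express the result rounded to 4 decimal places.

1709.1019

The third angle is ∠F = 180° − ∠E − ∠D = 49.02°.
Law of sines: DF = ED·sin E/sin F ≈ 38.279.
Law of sines: FE = ED·sin D/sin F ≈ 118.28.
Area = ½·ED·DF·sin D ≈ 1709.1.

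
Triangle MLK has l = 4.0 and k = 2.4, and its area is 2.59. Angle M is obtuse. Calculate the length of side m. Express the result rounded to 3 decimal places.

6.158

From area = ½·l·k·sin M, we get sin M = 2·area/(l·k) ≈ 0.53958.
Taking the obtuse solution, ∠M ≈ 147.34°.
Law of cosines then gives m ≈ 6.1583.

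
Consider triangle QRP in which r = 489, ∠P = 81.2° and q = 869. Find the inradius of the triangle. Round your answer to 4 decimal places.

183.5672

By the law of cosines, p² = q² + r² − 2·q·r·cos P = 8.6426e+05, so p ≈ 929.66.
Area = ½·q·r·sin P ≈ 2.0997e+05.
Semiperimeter s = (869+489+929.66)/2 = 1143.8.
Inradius = area/s = 2.0997e+05/1143.8 ≈ 183.57.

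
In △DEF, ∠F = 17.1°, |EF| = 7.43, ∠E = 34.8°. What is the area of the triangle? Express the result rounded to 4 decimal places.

5.8862

The third angle is ∠D = 180° − ∠E − ∠F = 128.10°.
Law of sines: |FD| = |EF|·sin E/sin D ≈ 5.3885.
Law of sines: |DE| = |EF|·sin F/sin D ≈ 2.7762.
Area = ½·|EF|·|FD|·sin F ≈ 5.8862.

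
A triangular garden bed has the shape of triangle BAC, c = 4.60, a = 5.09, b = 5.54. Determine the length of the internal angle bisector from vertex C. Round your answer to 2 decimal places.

By the law of cosines, cos C = (b² + a² − c²) / (2·b·a) ≈ 0.62839, so ∠C ≈ 51.07°.
The bisector from C has length 2·b·a·cos(∠C/2)/(b+a) ≈ 4.7873.

t_C ≈ 4.79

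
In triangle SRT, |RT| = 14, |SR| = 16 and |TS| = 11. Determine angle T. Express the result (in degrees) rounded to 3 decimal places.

∠T ≈ 78.577°

By the law of cosines, cos T = (|RT|² + |TS|² − |SR|²) / (2·|RT|·|TS|) ≈ 0.19805, so ∠T ≈ 78.58°.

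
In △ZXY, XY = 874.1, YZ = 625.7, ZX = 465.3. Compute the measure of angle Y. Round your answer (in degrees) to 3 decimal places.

30.854

By the law of cosines, cos Y = (XY² + YZ² − ZX²) / (2·XY·YZ) ≈ 0.85848, so ∠Y ≈ 30.85°.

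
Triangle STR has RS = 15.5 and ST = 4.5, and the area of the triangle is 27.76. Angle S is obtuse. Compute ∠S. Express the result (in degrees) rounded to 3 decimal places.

127.252

From area = ½·RS·ST·sin S, we get sin S = 2·area/(RS·ST) ≈ 0.79599.
Taking the obtuse solution, ∠S ≈ 127.25°.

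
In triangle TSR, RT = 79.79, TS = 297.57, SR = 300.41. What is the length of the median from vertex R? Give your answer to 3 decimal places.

m_R ≈ 161.769

Median from R: ½√(2·SR² + 2·RT² − TS²) ≈ 161.77.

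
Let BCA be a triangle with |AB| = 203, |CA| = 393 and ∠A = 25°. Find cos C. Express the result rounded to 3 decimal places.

cos C ≈ 0.925

By the law of cosines, |BC|² = |CA|² + |AB|² − 2·|CA|·|AB|·cos A = 51049, so |BC| ≈ 225.94.
Law of cosines again: cos C = (|BC|² + |CA|² − |AB|²)/(2·|BC|·|CA|) ≈ 0.92511, so ∠C ≈ 22.32°.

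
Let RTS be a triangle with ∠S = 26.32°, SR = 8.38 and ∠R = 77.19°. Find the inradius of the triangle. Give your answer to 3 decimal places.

r ≈ 1.515

The third angle is ∠T = 180° − ∠S − ∠R = 76.49°.
Law of sines: TS = SR·sin R/sin T ≈ 8.404.
Law of sines: RT = SR·sin S/sin T ≈ 3.8213.
Area = ½·SR·TS·sin S ≈ 15.613.
Semiperimeter s = (8.404+8.38+3.8213)/2 = 10.303.
Inradius = area/s = 15.613/10.303 ≈ 1.5154.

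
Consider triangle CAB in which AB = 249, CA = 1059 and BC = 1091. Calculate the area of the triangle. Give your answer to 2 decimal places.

131834.54

Semiperimeter s = (249 + 1091 + 1059)/2 = 1199.5.
Heron's formula: area = √(1199.5·950.5·108.5·140.5) ≈ 1.3183e+05.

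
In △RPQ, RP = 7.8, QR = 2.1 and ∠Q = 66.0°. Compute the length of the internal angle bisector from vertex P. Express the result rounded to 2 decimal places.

t_P ≈ 8.03

Law of sines: sin P = QR·sin Q/RP ≈ 0.24595.
Since RP ≥ QR, only the acute value applies: ∠P ≈ 14.24°.
Then ∠R = 180° − ∠Q − ∠P ≈ 99.76°.
Law of sines gives PQ = RP·sin R/sin Q ≈ 8.4145.
The bisector from P has length 2·RP·PQ·cos(∠P/2)/(RP+PQ) ≈ 8.0332.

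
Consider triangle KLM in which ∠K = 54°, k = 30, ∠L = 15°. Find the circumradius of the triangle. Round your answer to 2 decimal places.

The third angle is ∠M = 180° − ∠K − ∠L = 111.00°.
Law of sines: l = k·sin L/sin K ≈ 9.5975.
Law of sines: m = k·sin M/sin K ≈ 34.619.
Circumradius = k/(2 sin K) ≈ 18.541.

18.54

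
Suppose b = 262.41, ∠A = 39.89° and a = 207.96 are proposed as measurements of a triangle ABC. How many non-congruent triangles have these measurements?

2

b·sin A = 262.41·sin(39.89°) ≈ 168.3.
Since b sin A < a < b (168.3 < 207.96 < 262.41), two triangles exist.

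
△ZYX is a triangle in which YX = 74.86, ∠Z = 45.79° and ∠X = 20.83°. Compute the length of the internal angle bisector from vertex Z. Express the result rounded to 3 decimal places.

The third angle is ∠Y = 180° − ∠X − ∠Z = 113.38°.
Law of sines: XZ = YX·sin Y/sin Z ≈ 95.863.
Law of sines: ZY = YX·sin X/sin Z ≈ 37.138.
The bisector from Z has length 2·XZ·ZY·cos(∠Z/2)/(XZ+ZY) ≈ 49.318.

49.318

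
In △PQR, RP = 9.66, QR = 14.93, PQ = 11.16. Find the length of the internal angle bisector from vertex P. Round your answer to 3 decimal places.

t_P ≈ 7.237

By the law of cosines, cos P = (RP² + PQ² − QR²) / (2·RP·PQ) ≈ -0.02339, so ∠P ≈ 91.34°.
The bisector from P has length 2·RP·PQ·cos(∠P/2)/(RP+PQ) ≈ 7.2366.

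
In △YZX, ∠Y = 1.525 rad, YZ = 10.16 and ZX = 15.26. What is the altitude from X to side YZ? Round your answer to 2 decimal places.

Law of sines: sin X = YZ·sin Y/ZX ≈ 0.66509.
Since ZX ≥ YZ, only the acute value applies: ∠X ≈ 0.728 rad.
Then ∠Z = π − ∠Y − ∠X ≈ 0.889 rad.
Law of sines gives XY = ZX·sin Z/sin Y ≈ 11.861.
Area = ½·ZX·YZ·sin Z ≈ 60.189.
The altitude from X has length 2·area/YZ ≈ 11.848.

11.85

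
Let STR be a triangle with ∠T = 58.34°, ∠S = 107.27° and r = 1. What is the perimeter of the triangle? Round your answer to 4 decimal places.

The third angle is ∠R = 180° − ∠S − ∠T = 14.39°.
Law of sines: s = r·sin S/sin R ≈ 3.8424.
Law of sines: t = r·sin T/sin R ≈ 3.425.
Semiperimeter p = (3.8424+3.425+1)/2 = 4.1337.
Perimeter = 3.8424 + 3.425 + 1 = 8.2674.

perimeter ≈ 8.2674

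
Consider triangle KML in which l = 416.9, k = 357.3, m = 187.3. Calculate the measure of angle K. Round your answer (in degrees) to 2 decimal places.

58.66

By the law of cosines, cos K = (m² + l² − k²) / (2·m·l) ≈ 0.52009, so ∠K ≈ 58.66°.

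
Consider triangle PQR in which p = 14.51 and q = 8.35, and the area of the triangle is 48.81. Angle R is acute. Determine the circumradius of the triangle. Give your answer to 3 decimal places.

7.257

From area = ½·p·q·sin R, we get sin R = 2·area/(p·q) ≈ 0.80572.
Taking the acute solution, ∠R ≈ 0.9369 rad.
Law of cosines then gives r ≈ 11.694.
Circumradius = r/(2 sin R) ≈ 7.2566.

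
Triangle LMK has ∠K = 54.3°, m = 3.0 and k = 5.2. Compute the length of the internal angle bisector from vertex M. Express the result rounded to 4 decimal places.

Law of sines: sin M = m·sin K/k ≈ 0.46851.
Since k ≥ m, only the acute value applies: ∠M ≈ 27.94°.
Then ∠L = 180° − ∠K − ∠M ≈ 97.76°.
Law of sines gives l = k·sin L/sin K ≈ 6.3446.
The bisector from M has length 2·k·l·cos(∠M/2)/(k+l) ≈ 5.5465.

t_M ≈ 5.5465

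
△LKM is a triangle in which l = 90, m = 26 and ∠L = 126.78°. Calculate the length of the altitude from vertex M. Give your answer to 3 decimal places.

Law of sines: sin M = m·sin L/l ≈ 0.23138.
Since l ≥ m, only the acute value applies: ∠M ≈ 13.38°.
Then ∠K = 180° − ∠L − ∠M ≈ 39.84°.
Law of sines gives k = l·sin K/sin L ≈ 71.99.
Area = ½·l·m·sin K ≈ 749.58.
The altitude from M has length 2·area/m ≈ 57.66.

h_M ≈ 57.660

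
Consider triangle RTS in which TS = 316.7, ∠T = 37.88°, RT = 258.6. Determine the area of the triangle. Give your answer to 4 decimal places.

Area = ½·RT·TS·sin T ≈ 25143.

25143.2744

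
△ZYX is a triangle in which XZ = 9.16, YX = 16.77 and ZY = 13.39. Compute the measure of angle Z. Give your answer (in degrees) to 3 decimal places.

By the law of cosines, cos Z = (XZ² + ZY² − YX²) / (2·XZ·ZY) ≈ -0.07352, so ∠Z ≈ 94.22°.

∠Z ≈ 94.216°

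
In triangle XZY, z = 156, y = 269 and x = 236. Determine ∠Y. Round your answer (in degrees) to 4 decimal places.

By the law of cosines, cos Y = (x² + z² − y²) / (2·x·z) ≈ 0.10418, so ∠Y ≈ 84.02°.

84.0201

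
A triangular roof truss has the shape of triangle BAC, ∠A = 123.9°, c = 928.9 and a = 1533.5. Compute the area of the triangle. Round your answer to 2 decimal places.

Law of sines: sin C = c·sin A/a ≈ 0.50277.
Since a ≥ c, only the acute value applies: ∠C ≈ 30.18°.
Then ∠B = 180° − ∠A − ∠C ≈ 25.92°.
Law of sines gives b = a·sin B/sin A ≈ 807.5.
Area = ½·a·c·sin B ≈ 3.1129e+05.

area ≈ 311290.08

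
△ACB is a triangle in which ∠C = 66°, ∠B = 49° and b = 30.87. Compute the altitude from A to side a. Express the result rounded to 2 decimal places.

h_A ≈ 28.20

The third angle is ∠A = 180° − ∠C − ∠B = 65.00°.
Law of sines: a = b·sin A/sin B ≈ 37.071.
Law of sines: c = b·sin C/sin B ≈ 37.367.
Area = ½·b·a·sin C ≈ 522.72.
The altitude from A has length 2·area/a ≈ 28.201.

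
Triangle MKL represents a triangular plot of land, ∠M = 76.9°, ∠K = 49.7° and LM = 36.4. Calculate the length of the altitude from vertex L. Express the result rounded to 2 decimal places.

The third angle is ∠L = 180° − ∠M − ∠K = 53.40°.
Law of sines: KL = LM·sin M/sin K ≈ 46.485.
Law of sines: MK = LM·sin L/sin K ≈ 38.316.
Area = ½·LM·KL·sin L ≈ 679.21.
The altitude from L has length 2·area/MK ≈ 35.453.

35.45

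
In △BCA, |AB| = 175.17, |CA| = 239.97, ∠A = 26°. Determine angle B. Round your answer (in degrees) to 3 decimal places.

By the law of cosines, |BC|² = |CA|² + |AB|² − 2·|CA|·|AB|·cos A = 12708, so |BC| ≈ 112.73.
Law of cosines again: cos B = (|AB|² + |BC|² − |CA|²)/(2·|AB|·|BC|) ≈ -0.35939, so ∠B ≈ 111.06°.

∠B ≈ 111.063°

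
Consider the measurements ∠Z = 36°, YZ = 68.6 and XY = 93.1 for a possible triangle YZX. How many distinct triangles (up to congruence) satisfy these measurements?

YZ·sin Z = 68.6·sin(36°) ≈ 40.32.
Since XY ≥ YZ, exactly one triangle exists.

1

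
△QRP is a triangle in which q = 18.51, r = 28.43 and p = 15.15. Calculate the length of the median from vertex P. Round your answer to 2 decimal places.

Median from P: ½√(2·q² + 2·r² − p²) ≈ 22.761.

22.76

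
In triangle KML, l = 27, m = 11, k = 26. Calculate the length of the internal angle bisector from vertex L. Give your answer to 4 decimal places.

t_L ≈ 11.5630

By the law of cosines, cos L = (k² + m² − l²) / (2·k·m) ≈ 0.11888, so ∠L ≈ 83.17°.
The bisector from L has length 2·k·m·cos(∠L/2)/(k+m) ≈ 11.563.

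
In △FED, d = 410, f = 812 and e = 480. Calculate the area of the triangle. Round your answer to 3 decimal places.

73689.114

Semiperimeter s = (812 + 480 + 410)/2 = 851.
Heron's formula: area = √(851·39·371·441) ≈ 73689.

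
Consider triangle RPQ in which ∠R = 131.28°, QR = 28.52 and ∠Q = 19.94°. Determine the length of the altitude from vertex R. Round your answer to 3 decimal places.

9.726

The third angle is ∠P = 180° − ∠Q − ∠R = 28.78°.
Law of sines: PQ = QR·sin R/sin P ≈ 44.517.
Law of sines: RP = QR·sin Q/sin P ≈ 20.202.
Area = ½·QR·PQ·sin Q ≈ 216.49.
The altitude from R has length 2·area/PQ ≈ 9.7263.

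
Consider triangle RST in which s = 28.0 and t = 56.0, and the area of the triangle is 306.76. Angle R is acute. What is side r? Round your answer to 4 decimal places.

From area = ½·s·t·sin R, we get sin R = 2·area/(s·t) ≈ 0.39128.
Taking the acute solution, ∠R ≈ 23.03°.
Law of cosines then gives r ≈ 32.156.

32.1562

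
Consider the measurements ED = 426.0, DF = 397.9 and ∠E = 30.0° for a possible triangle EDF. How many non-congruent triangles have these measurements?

2

ED·sin E = 426.0·sin(30.0°) ≈ 213.
Since ED sin E < DF < ED (213 < 397.9 < 426.0), two triangles exist.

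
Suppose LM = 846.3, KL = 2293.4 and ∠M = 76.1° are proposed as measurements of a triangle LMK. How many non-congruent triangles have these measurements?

1

LM·sin M = 846.3·sin(76.1°) ≈ 821.5.
Since KL ≥ LM, exactly one triangle exists.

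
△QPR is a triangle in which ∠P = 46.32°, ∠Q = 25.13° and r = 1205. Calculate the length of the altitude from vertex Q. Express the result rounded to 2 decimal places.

The third angle is ∠R = 180° − ∠Q − ∠P = 108.55°.
Law of sines: q = r·sin Q/sin R ≈ 539.77.
Law of sines: p = r·sin P/sin R ≈ 919.22.
Area = ½·r·q·sin P ≈ 2.352e+05.
The altitude from Q has length 2·area/q ≈ 871.47.

871.47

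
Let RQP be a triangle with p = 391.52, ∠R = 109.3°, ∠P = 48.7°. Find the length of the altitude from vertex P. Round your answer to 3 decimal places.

184.254

The third angle is ∠Q = 180° − ∠P − ∠R = 22.00°.
Law of sines: r = p·sin R/sin P ≈ 491.86.
Law of sines: q = p·sin Q/sin P ≈ 195.23.
Area = ½·p·r·sin Q ≈ 36070.
The altitude from P has length 2·area/p ≈ 184.25.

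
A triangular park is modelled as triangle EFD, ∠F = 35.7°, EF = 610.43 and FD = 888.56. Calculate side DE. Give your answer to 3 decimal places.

530.292

By the law of cosines, DE² = EF² + FD² − 2·EF·FD·cos F = 2.8121e+05, so DE ≈ 530.29.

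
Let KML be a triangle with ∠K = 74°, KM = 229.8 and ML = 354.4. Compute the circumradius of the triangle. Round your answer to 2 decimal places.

R ≈ 184.34

Law of sines: sin L = KM·sin K/ML ≈ 0.62330.
Since ML ≥ KM, only the acute value applies: ∠L ≈ 38.56°.
Then ∠M = 180° − ∠K − ∠L ≈ 67.44°.
Law of sines gives LK = ML·sin M/sin K ≈ 340.48.
Circumradius = ML/(2 sin K) ≈ 184.34.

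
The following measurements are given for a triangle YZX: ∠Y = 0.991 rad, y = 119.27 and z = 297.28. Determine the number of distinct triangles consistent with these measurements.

z·sin Y = 297.28·sin(0.991 rad) ≈ 248.7.
Since y = 119.27 < 248.7 = z sin Y, no triangle exists.

0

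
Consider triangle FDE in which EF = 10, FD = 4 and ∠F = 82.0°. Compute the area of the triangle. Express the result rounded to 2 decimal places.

Area = ½·EF·FD·sin F ≈ 19.805.

19.81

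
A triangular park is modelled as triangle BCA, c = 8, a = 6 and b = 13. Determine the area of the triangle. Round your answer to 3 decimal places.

16.686

Semiperimeter s = (13 + 8 + 6)/2 = 13.5.
Heron's formula: area = √(13.5·0.5·5.5·7.5) ≈ 16.686.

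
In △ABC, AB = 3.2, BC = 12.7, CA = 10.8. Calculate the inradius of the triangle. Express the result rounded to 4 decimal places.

Semiperimeter s = (12.7 + 10.8 + 3.2)/2 = 13.35.
Heron's formula: area = √(13.35·0.65·2.55·10.15) ≈ 14.987.
Inradius = area/s = 14.987/13.35 ≈ 1.1226.

r ≈ 1.1226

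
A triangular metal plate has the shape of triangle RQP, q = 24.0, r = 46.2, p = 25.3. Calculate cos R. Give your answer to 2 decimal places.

By the law of cosines, cos R = (q² + p² − r²) / (2·q·p) ≈ -0.75622, so ∠R ≈ 2.428 rad.

cos R ≈ -0.76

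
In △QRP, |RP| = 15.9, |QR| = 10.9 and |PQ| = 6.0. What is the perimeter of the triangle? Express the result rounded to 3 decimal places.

Perimeter = 15.9 + 6 + 10.9 = 32.8.

32.800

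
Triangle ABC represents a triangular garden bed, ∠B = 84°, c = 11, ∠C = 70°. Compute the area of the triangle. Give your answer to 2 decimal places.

The third angle is ∠A = 180° − ∠B − ∠C = 26.00°.
Law of sines: a = c·sin A/sin C ≈ 5.1316.
Law of sines: b = c·sin B/sin C ≈ 11.642.
Area = ½·c·a·sin B ≈ 28.069.

area ≈ 28.07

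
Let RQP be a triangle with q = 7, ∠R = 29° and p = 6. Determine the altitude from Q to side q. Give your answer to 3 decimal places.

2.909

By the law of cosines, r² = q² + p² − 2·q·p·cos R = 11.532, so r ≈ 3.3959.
Area = ½·q·p·sin R ≈ 10.181.
The altitude from Q has length 2·area/q ≈ 2.9089.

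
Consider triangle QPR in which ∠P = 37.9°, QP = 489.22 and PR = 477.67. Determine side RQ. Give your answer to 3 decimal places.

314.181

By the law of cosines, RQ² = QP² + PR² − 2·QP·PR·cos P = 98709, so RQ ≈ 314.18.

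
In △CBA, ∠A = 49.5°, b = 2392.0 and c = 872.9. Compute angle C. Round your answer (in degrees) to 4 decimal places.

∠C ≈ 19.9855°

By the law of cosines, a² = c² + b² − 2·c·b·cos A = 3.7716e+06, so a ≈ 1942.
Law of cosines again: cos C = (b² + a² − c²)/(2·b·a) ≈ 0.93978, so ∠C ≈ 19.99°.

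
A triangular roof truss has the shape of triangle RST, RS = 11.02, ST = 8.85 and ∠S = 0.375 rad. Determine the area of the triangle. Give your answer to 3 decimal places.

Area = ½·RS·ST·sin S ≈ 17.861.

area ≈ 17.861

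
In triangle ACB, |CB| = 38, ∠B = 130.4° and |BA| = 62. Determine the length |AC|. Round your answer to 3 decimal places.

91.334

By the law of cosines, |AC|² = |CB|² + |BA|² − 2·|CB|·|BA|·cos B = 8341.9, so |AC| ≈ 91.334.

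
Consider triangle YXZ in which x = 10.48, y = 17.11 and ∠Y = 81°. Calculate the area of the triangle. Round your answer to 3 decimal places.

Law of sines: sin X = x·sin Y/y ≈ 0.60497.
Since y ≥ x, only the acute value applies: ∠X ≈ 37.23°.
Then ∠Z = 180° − ∠Y − ∠X ≈ 61.77°.
Law of sines gives z = y·sin Z/sin Y ≈ 15.263.
Area = ½·y·x·sin Z ≈ 78.995.

78.995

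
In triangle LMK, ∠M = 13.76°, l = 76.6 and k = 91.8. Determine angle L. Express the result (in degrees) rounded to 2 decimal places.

By the law of cosines, m² = k² + l² − 2·k·l·cos M = 634.66, so m ≈ 25.192.
Law of cosines again: cos L = (m² + k² − l²)/(2·m·k) ≈ 0.69062, so ∠L ≈ 46.32°.

46.32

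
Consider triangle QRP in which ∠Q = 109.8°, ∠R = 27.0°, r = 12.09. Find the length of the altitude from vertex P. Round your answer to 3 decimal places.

11.375

The third angle is ∠P = 180° − ∠Q − ∠R = 43.20°.
Law of sines: q = r·sin Q/sin R ≈ 25.056.
Law of sines: p = r·sin P/sin R ≈ 18.23.
Area = ½·r·q·sin P ≈ 103.68.
The altitude from P has length 2·area/p ≈ 11.375.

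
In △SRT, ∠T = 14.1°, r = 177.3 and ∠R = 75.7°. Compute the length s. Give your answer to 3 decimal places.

182.968

The third angle is ∠S = 180° − ∠R − ∠T = 90.20°.
Law of sines: s = r·sin S/sin R ≈ 182.97.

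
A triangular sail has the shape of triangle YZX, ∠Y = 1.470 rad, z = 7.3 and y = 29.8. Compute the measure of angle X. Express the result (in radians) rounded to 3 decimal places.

Law of sines: sin Z = z·sin Y/y ≈ 0.24372.
Since y ≥ z, only the acute value applies: ∠Z ≈ 0.246 rad.
Then ∠X = π − ∠Y − ∠Z ≈ 1.425 rad.

∠X ≈ 1.425 rad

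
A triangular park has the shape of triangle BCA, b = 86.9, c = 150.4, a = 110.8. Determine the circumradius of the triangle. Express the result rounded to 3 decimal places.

By the law of cosines, cos B = (c² + a² − b²) / (2·c·a) ≈ 0.82047, so ∠B ≈ 34.87°.
Circumradius = b/(2 sin B) ≈ 76.003.

76.003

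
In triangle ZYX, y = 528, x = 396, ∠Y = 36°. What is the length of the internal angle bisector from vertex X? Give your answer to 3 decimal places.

Law of sines: sin X = x·sin Y/y ≈ 0.44084.
Since y ≥ x, only the acute value applies: ∠X ≈ 26.16°.
Then ∠Z = 180° − ∠Y − ∠X ≈ 117.84°.
Law of sines gives z = y·sin Z/sin Y ≈ 794.3.
The bisector from X has length 2·z·y·cos(∠X/2)/(z+y) ≈ 617.88.

t_X ≈ 617.879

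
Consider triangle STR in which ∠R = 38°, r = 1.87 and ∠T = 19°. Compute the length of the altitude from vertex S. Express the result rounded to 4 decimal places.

The third angle is ∠S = 180° − ∠T − ∠R = 123.00°.
Law of sines: s = r·sin S/sin R ≈ 2.5474.
Law of sines: t = r·sin T/sin R ≈ 0.98888.
Area = ½·r·s·sin T ≈ 0.77543.
The altitude from S has length 2·area/s ≈ 0.60881.

h_S ≈ 0.6088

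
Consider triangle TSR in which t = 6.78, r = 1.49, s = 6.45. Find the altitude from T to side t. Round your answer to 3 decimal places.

1.409

Semiperimeter p = (6.78 + 6.45 + 1.49)/2 = 7.36.
Heron's formula: area = √(7.36·0.58·0.91·5.87) ≈ 4.7752.
The altitude from T has length 2·area/t ≈ 1.4086.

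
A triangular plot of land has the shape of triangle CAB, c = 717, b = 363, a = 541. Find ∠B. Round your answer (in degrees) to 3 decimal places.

29.532

By the law of cosines, cos B = (c² + a² − b²) / (2·c·a) ≈ 0.87008, so ∠B ≈ 29.53°.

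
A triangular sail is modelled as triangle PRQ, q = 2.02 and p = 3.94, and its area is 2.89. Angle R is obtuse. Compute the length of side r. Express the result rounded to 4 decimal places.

From area = ½·q·p·sin R, we get sin R = 2·area/(q·p) ≈ 0.72624.
Taking the obtuse solution, ∠R ≈ 133.43°.
Law of cosines then gives r ≈ 5.5269.

5.5269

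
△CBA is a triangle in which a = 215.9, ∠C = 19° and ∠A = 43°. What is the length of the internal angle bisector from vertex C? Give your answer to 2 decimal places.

The third angle is ∠B = 180° − ∠A − ∠C = 118.00°.
Law of sines: c = a·sin C/sin A ≈ 103.07.
Law of sines: b = a·sin B/sin A ≈ 279.51.
The bisector from C has length 2·b·a·cos(∠C/2)/(b+a) ≈ 240.28.

t_C ≈ 240.28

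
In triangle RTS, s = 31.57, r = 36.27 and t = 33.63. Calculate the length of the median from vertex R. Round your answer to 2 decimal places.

Median from R: ½√(2·t² + 2·s² − r²) ≈ 27.11.

m_R ≈ 27.11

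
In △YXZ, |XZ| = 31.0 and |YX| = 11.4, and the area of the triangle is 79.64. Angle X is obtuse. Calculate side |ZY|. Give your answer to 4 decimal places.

41.4958

From area = ½·|YX|·|XZ|·sin X, we get sin X = 2·area/(|YX|·|XZ|) ≈ 0.45071.
Taking the obtuse solution, ∠X ≈ 153.21°.
Law of cosines then gives |ZY| ≈ 41.496.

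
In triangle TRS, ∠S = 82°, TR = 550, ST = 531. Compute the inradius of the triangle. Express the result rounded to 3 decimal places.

93.947

Law of sines: sin R = ST·sin S/TR ≈ 0.95606.
Since TR ≥ ST, only the acute value applies: ∠R ≈ 72.95°.
Then ∠T = 180° − ∠S − ∠R ≈ 25.05°.
Law of sines gives RS = TR·sin T/sin S ≈ 235.15.
Area = ½·TR·ST·sin T ≈ 61824.
Semiperimeter s = (235.15+531+550)/2 = 658.07.
Inradius = area/s = 61824/658.07 ≈ 93.947.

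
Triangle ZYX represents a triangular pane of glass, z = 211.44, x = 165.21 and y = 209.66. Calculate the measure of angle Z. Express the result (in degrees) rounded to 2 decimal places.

67.47

By the law of cosines, cos Z = (y² + x² − z²) / (2·y·x) ≈ 0.38318, so ∠Z ≈ 67.47°.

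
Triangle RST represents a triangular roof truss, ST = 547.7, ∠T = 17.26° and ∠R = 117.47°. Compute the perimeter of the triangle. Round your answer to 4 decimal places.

The third angle is ∠S = 180° − ∠T − ∠R = 45.27°.
Law of sines: TR = ST·sin S/sin R ≈ 438.55.
Law of sines: RS = ST·sin T/sin R ≈ 183.16.
Semiperimeter s = (547.7+438.55+183.16)/2 = 584.7.
Perimeter = 547.7 + 438.55 + 183.16 = 1169.4.

1169.4060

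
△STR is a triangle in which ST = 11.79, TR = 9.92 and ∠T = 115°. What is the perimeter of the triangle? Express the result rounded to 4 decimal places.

By the law of cosines, RS² = ST² + TR² − 2·ST·TR·cos T = 336.27, so RS ≈ 18.338.
Semiperimeter s = (9.92+18.338+11.79)/2 = 20.024.
Perimeter = 9.92 + 18.338 + 11.79 = 40.048.

perimeter ≈ 40.0476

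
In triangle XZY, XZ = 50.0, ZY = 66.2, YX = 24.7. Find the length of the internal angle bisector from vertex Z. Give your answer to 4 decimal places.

56.2178

By the law of cosines, cos Z = (XZ² + ZY² − YX²) / (2·XZ·ZY) ≈ 0.94748, so ∠Z ≈ 18.65°.
The bisector from Z has length 2·XZ·ZY·cos(∠Z/2)/(XZ+ZY) ≈ 56.218.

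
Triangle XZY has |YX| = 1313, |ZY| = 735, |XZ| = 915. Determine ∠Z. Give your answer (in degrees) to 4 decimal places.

∠Z ≈ 104.9292°

By the law of cosines, cos Z = (|XZ|² + |ZY|² − |YX|²) / (2·|XZ|·|ZY|) ≈ -0.25763, so ∠Z ≈ 104.93°.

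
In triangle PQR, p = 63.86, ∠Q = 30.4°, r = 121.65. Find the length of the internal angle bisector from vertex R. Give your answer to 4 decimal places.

By the law of cosines, q² = r² + p² − 2·r·p·cos Q = 5475.8, so q ≈ 73.999.
Law of cosines again: cos R = (p² + q² − r²)/(2·p·q) ≈ -0.55494, so ∠R ≈ 123.71°.
The bisector from R has length 2·p·q·cos(∠R/2)/(p+q) ≈ 32.34.

t_R ≈ 32.3403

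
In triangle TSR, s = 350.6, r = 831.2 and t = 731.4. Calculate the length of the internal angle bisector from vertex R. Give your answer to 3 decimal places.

t_R ≈ 324.190

By the law of cosines, cos R = (t² + s² − r²) / (2·t·s) ≈ -0.06440, so ∠R ≈ 93.69°.
The bisector from R has length 2·t·s·cos(∠R/2)/(t+s) ≈ 324.19.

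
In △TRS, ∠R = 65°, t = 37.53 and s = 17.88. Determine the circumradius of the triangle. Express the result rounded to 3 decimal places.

By the law of cosines, r² = s² + t² − 2·s·t·cos R = 1161, so r ≈ 34.074.
Area = ½·s·t·sin R ≈ 304.08.
Circumradius = r/(2 sin R) ≈ 18.798.

18.798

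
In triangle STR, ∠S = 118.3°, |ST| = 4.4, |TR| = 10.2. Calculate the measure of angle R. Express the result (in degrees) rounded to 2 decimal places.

22.32

Law of sines: sin R = |ST|·sin S/|TR| ≈ 0.37981.
Since |TR| ≥ |ST|, only the acute value applies: ∠R ≈ 22.32°.
Then ∠T = 180° − ∠S − ∠R ≈ 39.38°.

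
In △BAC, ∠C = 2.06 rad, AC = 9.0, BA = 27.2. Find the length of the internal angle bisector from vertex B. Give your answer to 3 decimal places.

Law of sines: sin B = AC·sin C/BA ≈ 0.29207.
Since BA ≥ AC, only the acute value applies: ∠B ≈ 0.296 rad.
Then ∠A = π − ∠C − ∠B ≈ 0.785 rad.
Law of sines gives CB = BA·sin A/sin C ≈ 21.785.
The bisector from B has length 2·CB·BA·cos(∠B/2)/(CB+BA) ≈ 23.928.

t_B ≈ 23.928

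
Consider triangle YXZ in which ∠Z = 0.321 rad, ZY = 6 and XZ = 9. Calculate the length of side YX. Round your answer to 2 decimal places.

By the law of cosines, YX² = XZ² + ZY² − 2·XZ·ZY·cos Z = 14.517, so YX ≈ 3.8101.

3.81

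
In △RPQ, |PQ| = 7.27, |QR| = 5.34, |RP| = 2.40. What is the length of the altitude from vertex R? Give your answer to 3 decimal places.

h_R ≈ 1.215

Semiperimeter s = (7.27 + 5.34 + 2.4)/2 = 7.505.
Heron's formula: area = √(7.505·0.235·2.165·5.105) ≈ 4.4151.
The altitude from R has length 2·area/|PQ| ≈ 1.2146.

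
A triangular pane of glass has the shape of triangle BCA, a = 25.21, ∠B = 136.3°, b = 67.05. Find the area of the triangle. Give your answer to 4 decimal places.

405.1430

Law of sines: sin A = a·sin B/b ≈ 0.25976.
Since b ≥ a, only the acute value applies: ∠A ≈ 15.06°.
Then ∠C = 180° − ∠B − ∠A ≈ 28.64°.
Law of sines gives c = b·sin C/sin B ≈ 46.522.
Area = ½·b·a·sin C ≈ 405.14.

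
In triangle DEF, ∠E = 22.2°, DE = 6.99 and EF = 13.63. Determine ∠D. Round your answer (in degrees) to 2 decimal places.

By the law of cosines, FD² = DE² + EF² − 2·DE·EF·cos E = 58.215, so FD ≈ 7.6299.
Law of cosines again: cos D = (FD² + DE² − EF²)/(2·FD·DE) ≈ -0.73784, so ∠D ≈ 137.55°.

137.55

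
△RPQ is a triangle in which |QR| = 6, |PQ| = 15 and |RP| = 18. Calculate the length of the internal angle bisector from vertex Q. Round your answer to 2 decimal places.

4.89

By the law of cosines, cos Q = (|PQ|² + |QR|² − |RP|²) / (2·|PQ|·|QR|) ≈ -0.35000, so ∠Q ≈ 110.49°.
The bisector from Q has length 2·|PQ|·|QR|·cos(∠Q/2)/(|PQ|+|QR|) ≈ 4.8865.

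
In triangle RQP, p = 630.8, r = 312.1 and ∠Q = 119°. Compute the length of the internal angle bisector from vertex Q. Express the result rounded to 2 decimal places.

211.94

By the law of cosines, q² = p² + r² − 2·p·r·cos Q = 6.8621e+05, so q ≈ 828.38.
The bisector from Q has length 2·p·r·cos(∠Q/2)/(p+r) ≈ 211.94.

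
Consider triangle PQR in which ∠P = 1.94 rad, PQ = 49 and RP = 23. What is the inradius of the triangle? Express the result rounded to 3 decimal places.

By the law of cosines, QR² = RP² + PQ² − 2·RP·PQ·cos P = 3743.4, so QR ≈ 61.183.
Area = ½·RP·PQ·sin P ≈ 525.53.
Semiperimeter s = (61.183+23+49)/2 = 66.592.
Inradius = area/s = 525.53/66.592 ≈ 7.8918.

r ≈ 7.892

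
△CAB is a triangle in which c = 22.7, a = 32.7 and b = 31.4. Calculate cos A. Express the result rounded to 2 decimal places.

By the law of cosines, cos A = (b² + c² − a²) / (2·b·c) ≈ 0.30301, so ∠A ≈ 72.36°.

cos A ≈ 0.30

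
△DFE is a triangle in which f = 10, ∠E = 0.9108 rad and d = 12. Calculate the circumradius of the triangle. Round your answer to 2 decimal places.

R ≈ 6.23

By the law of cosines, e² = d² + f² − 2·d·f·cos E = 96.853, so e ≈ 9.8414.
Area = ½·d·f·sin E ≈ 47.4.
Circumradius = e/(2 sin E) ≈ 6.2288.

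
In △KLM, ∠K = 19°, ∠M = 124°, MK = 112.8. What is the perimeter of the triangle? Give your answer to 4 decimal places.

perimeter ≈ 329.2112

The third angle is ∠L = 180° − ∠M − ∠K = 37.00°.
Law of sines: LM = MK·sin K/sin L ≈ 61.022.
Law of sines: KL = MK·sin M/sin L ≈ 155.39.
Semiperimeter s = (61.022+112.8+155.39)/2 = 164.61.
Perimeter = 61.022 + 112.8 + 155.39 = 329.21.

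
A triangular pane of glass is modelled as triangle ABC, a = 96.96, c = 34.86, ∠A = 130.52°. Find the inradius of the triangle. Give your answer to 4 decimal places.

r ≈ 9.2443

Law of sines: sin C = c·sin A/a ≈ 0.27331.
Since a ≥ c, only the acute value applies: ∠C ≈ 15.86°.
Then ∠B = 180° − ∠A − ∠C ≈ 33.62°.
Law of sines gives b = a·sin B/sin A ≈ 70.619.
Area = ½·a·c·sin B ≈ 935.7.
Semiperimeter s = (96.96+70.619+34.86)/2 = 101.22.
Inradius = area/s = 935.7/101.22 ≈ 9.2443.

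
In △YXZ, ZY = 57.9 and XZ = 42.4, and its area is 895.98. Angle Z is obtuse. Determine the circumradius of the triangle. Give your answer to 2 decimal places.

R ≈ 63.18

From area = ½·XZ·ZY·sin Z, we get sin Z = 2·area/(XZ·ZY) ≈ 0.72993.
Taking the obtuse solution, ∠Z ≈ 2.3234 rad.
Law of cosines then gives YX ≈ 92.229.
Circumradius = YX/(2 sin Z) ≈ 63.176.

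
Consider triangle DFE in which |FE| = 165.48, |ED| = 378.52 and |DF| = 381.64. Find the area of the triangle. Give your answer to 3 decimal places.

Semiperimeter s = (165.48 + 378.52 + 381.64)/2 = 462.82.
Heron's formula: area = √(462.82·297.34·84.3·81.18) ≈ 30688.

area ≈ 30688.173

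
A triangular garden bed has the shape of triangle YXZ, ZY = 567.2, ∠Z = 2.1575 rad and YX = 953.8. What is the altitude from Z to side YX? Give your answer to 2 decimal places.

254.85

Law of sines: sin X = ZY·sin Z/YX ≈ 0.49523.
Since YX ≥ ZY, only the acute value applies: ∠X ≈ 0.5181 rad.
Then ∠Y = π − ∠Z − ∠X ≈ 0.4660 rad.
Law of sines gives XZ = YX·sin Y/sin Z ≈ 514.61.
Area = ½·YX·ZY·sin Y ≈ 1.2154e+05.
The altitude from Z has length 2·area/YX ≈ 254.85.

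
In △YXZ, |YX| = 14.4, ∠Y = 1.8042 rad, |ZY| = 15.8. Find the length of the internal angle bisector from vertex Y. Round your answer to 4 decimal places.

t_Y ≈ 9.3413

By the law of cosines, |XZ|² = |ZY|² + |YX|² − 2·|ZY|·|YX|·cos Y = 562.25, so |XZ| ≈ 23.712.
The bisector from Y has length 2·|ZY|·|YX|·cos(∠Y/2)/(|ZY|+|YX|) ≈ 9.3413.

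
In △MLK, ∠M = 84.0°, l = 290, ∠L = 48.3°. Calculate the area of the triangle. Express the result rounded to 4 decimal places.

41427.1746

The third angle is ∠K = 180° − ∠M − ∠L = 47.70°.
Law of sines: m = l·sin M/sin L ≈ 386.28.
Law of sines: k = l·sin K/sin L ≈ 287.28.
Area = ½·l·m·sin K ≈ 41427.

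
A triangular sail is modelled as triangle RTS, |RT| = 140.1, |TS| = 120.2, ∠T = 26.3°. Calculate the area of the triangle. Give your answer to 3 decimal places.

Area = ½·|RT|·|TS|·sin T ≈ 3730.7.

area ≈ 3730.664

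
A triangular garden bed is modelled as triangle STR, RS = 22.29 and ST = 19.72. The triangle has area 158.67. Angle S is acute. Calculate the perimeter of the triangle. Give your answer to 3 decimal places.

perimeter ≈ 58.666

From area = ½·RS·ST·sin S, we get sin S = 2·area/(RS·ST) ≈ 0.72195.
Taking the acute solution, ∠S ≈ 46.22°.
Law of cosines then gives TR ≈ 16.656.
Perimeter = 16.656 + 22.29 + 19.72 = 58.666.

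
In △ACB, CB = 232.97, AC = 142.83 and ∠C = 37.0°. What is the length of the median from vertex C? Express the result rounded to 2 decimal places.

By the law of cosines, BA² = AC² + CB² − 2·AC·CB·cos C = 21526, so BA ≈ 146.72.
Median from C: ½√(2·AC² + 2·CB² − BA²) ≈ 178.76.

178.76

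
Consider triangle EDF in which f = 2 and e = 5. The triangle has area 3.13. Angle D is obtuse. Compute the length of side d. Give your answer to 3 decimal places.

6.678

From area = ½·f·e·sin D, we get sin D = 2·area/(f·e) ≈ 0.62600.
Taking the obtuse solution, ∠D ≈ 141.24°.
Law of cosines then gives d ≈ 6.6781.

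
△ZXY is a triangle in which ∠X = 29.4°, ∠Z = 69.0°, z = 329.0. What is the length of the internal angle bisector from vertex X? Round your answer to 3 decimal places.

t_X ≈ 327.448

The third angle is ∠Y = 180° − ∠Z − ∠X = 81.60°.
Law of sines: x = z·sin X/sin Z ≈ 173.
Law of sines: y = z·sin Y/sin Z ≈ 348.63.
The bisector from X has length 2·y·z·cos(∠X/2)/(y+z) ≈ 327.45.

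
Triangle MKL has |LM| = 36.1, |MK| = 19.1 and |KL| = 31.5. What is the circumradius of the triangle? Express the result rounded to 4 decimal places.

By the law of cosines, cos M = (|LM|² + |MK|² − |KL|²) / (2·|LM|·|MK|) ≈ 0.49004, so ∠M ≈ 60.66°.
Circumradius = |KL|/(2 sin M) ≈ 18.068.

18.0681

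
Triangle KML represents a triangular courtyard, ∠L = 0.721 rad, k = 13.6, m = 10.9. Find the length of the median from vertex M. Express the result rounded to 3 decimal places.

By the law of cosines, l² = k² + m² − 2·k·m·cos L = 81.07, so l ≈ 9.0039.
Median from M: ½√(2·l² + 2·k² − m²) ≈ 10.164.

m_M ≈ 10.164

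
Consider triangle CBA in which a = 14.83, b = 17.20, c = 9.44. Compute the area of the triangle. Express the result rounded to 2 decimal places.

Semiperimeter s = (9.44 + 17.2 + 14.83)/2 = 20.735.
Heron's formula: area = √(20.735·11.295·3.535·5.905) ≈ 69.92.

area ≈ 69.92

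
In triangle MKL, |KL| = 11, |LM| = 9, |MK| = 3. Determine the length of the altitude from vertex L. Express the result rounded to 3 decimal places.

h_L ≈ 7.369

Semiperimeter s = (11 + 9 + 3)/2 = 11.5.
Heron's formula: area = √(11.5·0.5·2.5·8.5) ≈ 11.054.
The altitude from L has length 2·area/|MK| ≈ 7.3692.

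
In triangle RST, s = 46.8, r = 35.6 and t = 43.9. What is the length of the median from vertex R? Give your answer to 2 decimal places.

m_R ≈ 41.74

Median from R: ½√(2·s² + 2·t² − r²) ≈ 41.736.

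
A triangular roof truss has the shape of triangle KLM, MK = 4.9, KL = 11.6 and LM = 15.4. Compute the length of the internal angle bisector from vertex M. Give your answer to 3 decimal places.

t_M ≈ 7.129

By the law of cosines, cos M = (LM² + MK² − KL²) / (2·LM·MK) ≈ 0.83892, so ∠M ≈ 32.97°.
The bisector from M has length 2·LM·MK·cos(∠M/2)/(LM+MK) ≈ 7.1288.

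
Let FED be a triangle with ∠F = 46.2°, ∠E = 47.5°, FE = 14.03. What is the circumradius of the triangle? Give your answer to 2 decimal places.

R ≈ 7.03

The third angle is ∠D = 180° − ∠F − ∠E = 86.30°.
Law of sines: ED = FE·sin F/sin D ≈ 10.147.
Law of sines: DF = FE·sin E/sin D ≈ 10.366.
Circumradius = FE/(2 sin D) ≈ 7.0297.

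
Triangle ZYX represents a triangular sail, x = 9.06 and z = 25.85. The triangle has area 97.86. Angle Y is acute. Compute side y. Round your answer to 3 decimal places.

From area = ½·x·z·sin Y, we get sin Y = 2·area/(x·z) ≈ 0.83569.
Taking the acute solution, ∠Y ≈ 56.69°.
Law of cosines then gives y ≈ 22.205.

22.205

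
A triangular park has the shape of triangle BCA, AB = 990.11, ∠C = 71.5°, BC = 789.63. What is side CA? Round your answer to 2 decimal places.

Law of sines: sin A = BC·sin C/AB ≈ 0.75630.
Since AB ≥ BC, only the acute value applies: ∠A ≈ 49.14°.
Then ∠B = 180° − ∠C − ∠A ≈ 59.36°.
Law of sines gives CA = AB·sin B/sin C ≈ 898.3.

898.30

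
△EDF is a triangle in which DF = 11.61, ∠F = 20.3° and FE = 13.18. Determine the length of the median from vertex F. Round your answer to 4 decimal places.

By the law of cosines, ED² = DF² + FE² − 2·DF·FE·cos F = 21.473, so ED ≈ 4.6339.
Median from F: ½√(2·DF² + 2·FE² − ED²) ≈ 12.202.

m_F ≈ 12.2018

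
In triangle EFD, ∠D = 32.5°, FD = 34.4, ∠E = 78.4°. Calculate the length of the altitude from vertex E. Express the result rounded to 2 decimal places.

h_E ≈ 17.63

The third angle is ∠F = 180° − ∠D − ∠E = 69.10°.
Law of sines: DE = FD·sin F/sin E ≈ 32.807.
Law of sines: EF = FD·sin D/sin E ≈ 18.868.
Area = ½·FD·DE·sin D ≈ 303.18.
The altitude from E has length 2·area/FD ≈ 17.627.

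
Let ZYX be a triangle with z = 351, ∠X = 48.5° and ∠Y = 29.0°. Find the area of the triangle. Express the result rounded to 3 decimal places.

The third angle is ∠Z = 180° − ∠Y − ∠X = 102.50°.
Law of sines: y = z·sin Y/sin Z ≈ 174.3.
Law of sines: x = z·sin X/sin Z ≈ 269.27.
Area = ½·z·y·sin X ≈ 22910.

22910.264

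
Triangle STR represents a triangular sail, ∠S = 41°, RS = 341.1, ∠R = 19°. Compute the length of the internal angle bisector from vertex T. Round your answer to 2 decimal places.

The third angle is ∠T = 180° − ∠R − ∠S = 120.00°.
Law of sines: TR = RS·sin S/sin T ≈ 258.4.
Law of sines: ST = RS·sin R/sin T ≈ 128.23.
The bisector from T has length 2·ST·TR·cos(∠T/2)/(ST+TR) ≈ 85.702.

85.70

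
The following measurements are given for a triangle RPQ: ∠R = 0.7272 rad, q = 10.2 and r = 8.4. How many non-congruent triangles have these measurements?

q·sin R = 10.2·sin(0.7272 rad) ≈ 6.781.
Since q sin R < r < q (6.781 < 8.4 < 10.2), two triangles exist.

2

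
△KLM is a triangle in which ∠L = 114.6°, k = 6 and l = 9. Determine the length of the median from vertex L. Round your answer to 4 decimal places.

2.9342

Law of sines: sin K = k·sin L/l ≈ 0.60616.
Since l ≥ k, only the acute value applies: ∠K ≈ 37.31°.
Then ∠M = 180° − ∠L − ∠K ≈ 28.09°.
Law of sines gives m = l·sin M/sin L ≈ 4.6604.
Median from L: ½√(2·m² + 2·k² − l²) ≈ 2.9342.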